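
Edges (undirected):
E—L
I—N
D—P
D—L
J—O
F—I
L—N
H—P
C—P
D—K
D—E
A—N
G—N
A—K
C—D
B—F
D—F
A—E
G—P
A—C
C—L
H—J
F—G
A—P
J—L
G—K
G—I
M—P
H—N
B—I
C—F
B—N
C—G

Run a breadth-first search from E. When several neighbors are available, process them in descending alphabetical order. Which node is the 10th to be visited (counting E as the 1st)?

Visit E; enqueue L, D, A → queue [L, D, A]
Visit L; enqueue N, J, C → queue [D, A, N, J, C]
Visit D; enqueue P, K, F → queue [A, N, J, C, P, K, F]
Visit A → queue [N, J, C, P, K, F]
Visit N; enqueue I, H, G, B → queue [J, C, P, K, F, I, H, G, B]
Visit J; enqueue O → queue [C, P, K, F, I, H, G, B, O]
Visit C → queue [P, K, F, I, H, G, B, O]
Visit P; enqueue M → queue [K, F, I, H, G, B, O, M]
Visit K → queue [F, I, H, G, B, O, M]
Visit F → queue [I, H, G, B, O, M]
Visit I → queue [H, G, B, O, M]
Visit H → queue [G, B, O, M]
Visit G → queue [B, O, M]
Visit B → queue [O, M]
Visit O → queue [M]
Visit M → queue []

Visit order: E, L, D, A, N, J, C, P, K, F, I, H, G, B, O, M

F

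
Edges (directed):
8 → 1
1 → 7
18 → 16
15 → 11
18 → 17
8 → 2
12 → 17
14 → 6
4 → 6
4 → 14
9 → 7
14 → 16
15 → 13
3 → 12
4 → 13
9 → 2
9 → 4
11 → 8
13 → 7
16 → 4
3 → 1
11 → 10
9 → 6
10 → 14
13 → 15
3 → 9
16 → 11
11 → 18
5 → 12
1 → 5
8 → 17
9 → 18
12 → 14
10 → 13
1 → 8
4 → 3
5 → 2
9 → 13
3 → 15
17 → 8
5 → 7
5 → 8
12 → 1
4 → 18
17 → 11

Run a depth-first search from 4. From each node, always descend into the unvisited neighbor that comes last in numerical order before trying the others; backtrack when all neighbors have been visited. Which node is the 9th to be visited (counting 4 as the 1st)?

Visit 4
4 → 18
18 → 17
17 → 11
11 → 10
10 → 14
14 → 16
14 → 6
10 → 13
13 → 15
13 → 7
11 → 8
8 → 2
8 → 1
1 → 5
5 → 12
4 → 3
3 → 9

Visit order: 4, 18, 17, 11, 10, 14, 16, 6, 13, 15, 7, 8, 2, 1, 5, 12, 3, 9

13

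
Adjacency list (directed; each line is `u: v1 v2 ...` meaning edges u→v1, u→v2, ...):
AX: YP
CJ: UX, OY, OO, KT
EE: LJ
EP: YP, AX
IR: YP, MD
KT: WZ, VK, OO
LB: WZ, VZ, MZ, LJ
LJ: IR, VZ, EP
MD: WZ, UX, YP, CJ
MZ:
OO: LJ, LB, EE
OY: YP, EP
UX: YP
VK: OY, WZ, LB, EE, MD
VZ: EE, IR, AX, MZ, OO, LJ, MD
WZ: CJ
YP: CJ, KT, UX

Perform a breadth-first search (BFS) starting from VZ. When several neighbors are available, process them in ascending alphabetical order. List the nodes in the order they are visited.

Visit VZ; enqueue AX, EE, IR, LJ, MD, MZ, OO → queue [AX, EE, IR, LJ, MD, MZ, OO]
Visit AX; enqueue YP → queue [EE, IR, LJ, MD, MZ, OO, YP]
Visit EE → queue [IR, LJ, MD, MZ, OO, YP]
Visit IR → queue [LJ, MD, MZ, OO, YP]
Visit LJ; enqueue EP → queue [MD, MZ, OO, YP, EP]
Visit MD; enqueue CJ, UX, WZ → queue [MZ, OO, YP, EP, CJ, UX, WZ]
Visit MZ → queue [OO, YP, EP, CJ, UX, WZ]
Visit OO; enqueue LB → queue [YP, EP, CJ, UX, WZ, LB]
Visit YP; enqueue KT → queue [EP, CJ, UX, WZ, LB, KT]
Visit EP → queue [CJ, UX, WZ, LB, KT]
Visit CJ; enqueue OY → queue [UX, WZ, LB, KT, OY]
Visit UX → queue [WZ, LB, KT, OY]
Visit WZ → queue [LB, KT, OY]
Visit LB → queue [KT, OY]
Visit KT; enqueue VK → queue [OY, VK]
Visit OY → queue [VK]
Visit VK → queue []

VZ, AX, EE, IR, LJ, MD, MZ, OO, YP, EP, CJ, UX, WZ, LB, KT, OY, VK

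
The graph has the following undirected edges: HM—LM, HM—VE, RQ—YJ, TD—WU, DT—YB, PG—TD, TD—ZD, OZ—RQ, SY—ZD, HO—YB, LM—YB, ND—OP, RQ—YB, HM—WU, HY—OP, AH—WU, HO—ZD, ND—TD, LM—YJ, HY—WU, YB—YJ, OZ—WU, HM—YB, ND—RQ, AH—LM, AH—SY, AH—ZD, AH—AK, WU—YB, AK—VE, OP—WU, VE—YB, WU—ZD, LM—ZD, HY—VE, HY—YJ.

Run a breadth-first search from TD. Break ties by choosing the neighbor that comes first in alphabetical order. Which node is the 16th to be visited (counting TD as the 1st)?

YJ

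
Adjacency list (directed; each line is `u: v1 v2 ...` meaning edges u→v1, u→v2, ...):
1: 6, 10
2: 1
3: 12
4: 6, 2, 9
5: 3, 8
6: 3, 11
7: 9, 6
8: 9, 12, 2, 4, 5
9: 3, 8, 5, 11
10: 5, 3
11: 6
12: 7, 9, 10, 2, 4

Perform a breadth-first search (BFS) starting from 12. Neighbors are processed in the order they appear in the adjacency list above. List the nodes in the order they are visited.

12 → 7 → 9 → 10 → 2 → 4 → 6 → 3 → 8 → 5 → 11 → 1

Visit 12; enqueue 7, 9, 10, 2, 4 → queue [7, 9, 10, 2, 4]
Visit 7; enqueue 6 → queue [9, 10, 2, 4, 6]
Visit 9; enqueue 3, 8, 5, 11 → queue [10, 2, 4, 6, 3, 8, 5, 11]
Visit 10 → queue [2, 4, 6, 3, 8, 5, 11]
Visit 2; enqueue 1 → queue [4, 6, 3, 8, 5, 11, 1]
Visit 4 → queue [6, 3, 8, 5, 11, 1]
Visit 6 → queue [3, 8, 5, 11, 1]
Visit 3 → queue [8, 5, 11, 1]
Visit 8 → queue [5, 11, 1]
Visit 5 → queue [11, 1]
Visit 11 → queue [1]
Visit 1 → queue []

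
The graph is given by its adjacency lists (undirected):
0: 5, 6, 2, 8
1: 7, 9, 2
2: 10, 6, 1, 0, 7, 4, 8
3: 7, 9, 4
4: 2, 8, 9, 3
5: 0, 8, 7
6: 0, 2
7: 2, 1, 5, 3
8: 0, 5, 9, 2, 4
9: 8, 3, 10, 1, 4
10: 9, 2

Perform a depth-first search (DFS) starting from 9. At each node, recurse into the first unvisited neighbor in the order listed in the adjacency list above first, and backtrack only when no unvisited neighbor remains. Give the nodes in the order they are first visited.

Visit 9
9 → 8
8 → 0
0 → 5
5 → 7
7 → 2
2 → 10
2 → 6
2 → 1
2 → 4
4 → 3

9 -> 8 -> 0 -> 5 -> 7 -> 2 -> 10 -> 6 -> 1 -> 4 -> 3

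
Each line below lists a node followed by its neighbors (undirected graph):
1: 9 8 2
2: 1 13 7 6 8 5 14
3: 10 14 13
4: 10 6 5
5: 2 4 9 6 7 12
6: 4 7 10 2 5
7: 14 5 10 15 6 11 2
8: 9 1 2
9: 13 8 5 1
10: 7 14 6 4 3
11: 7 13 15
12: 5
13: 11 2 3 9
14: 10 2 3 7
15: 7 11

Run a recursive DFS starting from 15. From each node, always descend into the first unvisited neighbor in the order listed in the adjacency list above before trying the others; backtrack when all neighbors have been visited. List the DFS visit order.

Visit 15
15 → 7
7 → 14
14 → 10
10 → 6
6 → 4
4 → 5
5 → 2
2 → 1
1 → 9
9 → 13
13 → 11
13 → 3
9 → 8
5 → 12

15 -> 7 -> 14 -> 10 -> 6 -> 4 -> 5 -> 2 -> 1 -> 9 -> 13 -> 11 -> 3 -> 8 -> 12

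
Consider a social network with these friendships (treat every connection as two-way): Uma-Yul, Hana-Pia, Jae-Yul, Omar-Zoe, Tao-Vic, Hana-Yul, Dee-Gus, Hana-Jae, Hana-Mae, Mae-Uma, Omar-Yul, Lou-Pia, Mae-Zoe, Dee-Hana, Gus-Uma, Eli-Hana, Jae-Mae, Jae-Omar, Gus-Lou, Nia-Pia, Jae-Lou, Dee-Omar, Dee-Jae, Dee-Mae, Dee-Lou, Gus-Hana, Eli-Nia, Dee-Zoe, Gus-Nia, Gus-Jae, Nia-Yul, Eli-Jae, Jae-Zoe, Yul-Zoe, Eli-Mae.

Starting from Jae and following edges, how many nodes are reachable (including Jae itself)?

13

BFS from Jae visits: Jae, Zoe, Yul, Omar, Mae, Lou, Hana, Gus, Eli, Dee, Uma, Nia, Pia
Reachable nodes: 13 of 15 total.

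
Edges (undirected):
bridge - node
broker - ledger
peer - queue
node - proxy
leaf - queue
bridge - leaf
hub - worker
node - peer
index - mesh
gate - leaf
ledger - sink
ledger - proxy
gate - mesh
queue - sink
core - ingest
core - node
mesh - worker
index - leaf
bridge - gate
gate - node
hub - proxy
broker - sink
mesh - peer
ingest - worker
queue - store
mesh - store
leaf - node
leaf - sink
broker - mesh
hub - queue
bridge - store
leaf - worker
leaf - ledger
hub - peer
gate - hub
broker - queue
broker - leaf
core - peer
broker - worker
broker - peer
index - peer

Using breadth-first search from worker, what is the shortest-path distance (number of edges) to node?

2

Level 0: worker
Level 1: broker, hub, ingest, leaf, mesh
Level 2: bridge, core, gate, index, ledger, node, peer, proxy, queue, sink, store
node first appears at level 2.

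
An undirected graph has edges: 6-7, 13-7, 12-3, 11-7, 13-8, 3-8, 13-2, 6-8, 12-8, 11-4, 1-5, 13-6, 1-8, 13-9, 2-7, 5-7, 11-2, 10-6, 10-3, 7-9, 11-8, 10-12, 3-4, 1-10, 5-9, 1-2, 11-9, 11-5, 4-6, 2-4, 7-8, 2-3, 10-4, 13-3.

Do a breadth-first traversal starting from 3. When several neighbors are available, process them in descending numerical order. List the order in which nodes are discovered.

3, 13, 12, 10, 8, 4, 2, 9, 7, 6, 1, 11, 5

Visit 3; enqueue 13, 12, 10, 8, 4, 2 → queue [13, 12, 10, 8, 4, 2]
Visit 13; enqueue 9, 7, 6 → queue [12, 10, 8, 4, 2, 9, 7, 6]
Visit 12 → queue [10, 8, 4, 2, 9, 7, 6]
Visit 10; enqueue 1 → queue [8, 4, 2, 9, 7, 6, 1]
Visit 8; enqueue 11 → queue [4, 2, 9, 7, 6, 1, 11]
Visit 4 → queue [2, 9, 7, 6, 1, 11]
Visit 2 → queue [9, 7, 6, 1, 11]
Visit 9; enqueue 5 → queue [7, 6, 1, 11, 5]
Visit 7 → queue [6, 1, 11, 5]
Visit 6 → queue [1, 11, 5]
Visit 1 → queue [11, 5]
Visit 11 → queue [5]
Visit 5 → queue []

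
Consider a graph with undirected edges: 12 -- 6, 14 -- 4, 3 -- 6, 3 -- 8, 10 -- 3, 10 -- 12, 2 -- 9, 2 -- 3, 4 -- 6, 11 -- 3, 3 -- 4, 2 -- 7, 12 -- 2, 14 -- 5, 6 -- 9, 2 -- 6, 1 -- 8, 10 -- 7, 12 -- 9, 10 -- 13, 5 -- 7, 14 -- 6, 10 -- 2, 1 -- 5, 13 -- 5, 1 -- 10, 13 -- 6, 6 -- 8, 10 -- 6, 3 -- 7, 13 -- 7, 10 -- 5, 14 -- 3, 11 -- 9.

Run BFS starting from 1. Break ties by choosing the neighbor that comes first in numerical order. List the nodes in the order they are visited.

1, 5, 8, 10, 7, 13, 14, 3, 6, 2, 12, 4, 11, 9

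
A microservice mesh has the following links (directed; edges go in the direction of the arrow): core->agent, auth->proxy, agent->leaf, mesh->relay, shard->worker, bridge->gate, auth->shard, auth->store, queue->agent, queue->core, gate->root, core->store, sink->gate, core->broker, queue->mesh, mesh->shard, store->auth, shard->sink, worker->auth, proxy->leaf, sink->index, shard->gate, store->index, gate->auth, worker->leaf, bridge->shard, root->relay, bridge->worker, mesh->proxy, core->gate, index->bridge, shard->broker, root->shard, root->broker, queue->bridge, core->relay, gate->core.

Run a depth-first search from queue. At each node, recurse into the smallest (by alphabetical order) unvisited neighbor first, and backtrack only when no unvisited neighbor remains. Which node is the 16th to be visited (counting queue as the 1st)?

Visit queue
queue → agent
agent → leaf
queue → bridge
bridge → gate
gate → auth
auth → proxy
auth → shard
shard → broker
shard → sink
sink → index
shard → worker
auth → store
gate → core
core → relay
gate → root
queue → mesh

Visit order: queue, agent, leaf, bridge, gate, auth, proxy, shard, broker, sink, index, worker, store, core, relay, root, mesh

root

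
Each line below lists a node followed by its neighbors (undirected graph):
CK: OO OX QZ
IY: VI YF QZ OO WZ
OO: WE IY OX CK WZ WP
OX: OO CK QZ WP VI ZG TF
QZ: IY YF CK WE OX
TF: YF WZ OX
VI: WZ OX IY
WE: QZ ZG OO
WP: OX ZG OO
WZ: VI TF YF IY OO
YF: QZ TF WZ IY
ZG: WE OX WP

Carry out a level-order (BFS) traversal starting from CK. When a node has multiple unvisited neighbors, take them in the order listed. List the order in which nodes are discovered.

CK, OO, OX, QZ, WE, IY, WZ, WP, VI, ZG, TF, YF

Visit CK; enqueue OO, OX, QZ → queue [OO, OX, QZ]
Visit OO; enqueue WE, IY, WZ, WP → queue [OX, QZ, WE, IY, WZ, WP]
Visit OX; enqueue VI, ZG, TF → queue [QZ, WE, IY, WZ, WP, VI, ZG, TF]
Visit QZ; enqueue YF → queue [WE, IY, WZ, WP, VI, ZG, TF, YF]
Visit WE → queue [IY, WZ, WP, VI, ZG, TF, YF]
Visit IY → queue [WZ, WP, VI, ZG, TF, YF]
Visit WZ → queue [WP, VI, ZG, TF, YF]
Visit WP → queue [VI, ZG, TF, YF]
Visit VI → queue [ZG, TF, YF]
Visit ZG → queue [TF, YF]
Visit TF → queue [YF]
Visit YF → queue []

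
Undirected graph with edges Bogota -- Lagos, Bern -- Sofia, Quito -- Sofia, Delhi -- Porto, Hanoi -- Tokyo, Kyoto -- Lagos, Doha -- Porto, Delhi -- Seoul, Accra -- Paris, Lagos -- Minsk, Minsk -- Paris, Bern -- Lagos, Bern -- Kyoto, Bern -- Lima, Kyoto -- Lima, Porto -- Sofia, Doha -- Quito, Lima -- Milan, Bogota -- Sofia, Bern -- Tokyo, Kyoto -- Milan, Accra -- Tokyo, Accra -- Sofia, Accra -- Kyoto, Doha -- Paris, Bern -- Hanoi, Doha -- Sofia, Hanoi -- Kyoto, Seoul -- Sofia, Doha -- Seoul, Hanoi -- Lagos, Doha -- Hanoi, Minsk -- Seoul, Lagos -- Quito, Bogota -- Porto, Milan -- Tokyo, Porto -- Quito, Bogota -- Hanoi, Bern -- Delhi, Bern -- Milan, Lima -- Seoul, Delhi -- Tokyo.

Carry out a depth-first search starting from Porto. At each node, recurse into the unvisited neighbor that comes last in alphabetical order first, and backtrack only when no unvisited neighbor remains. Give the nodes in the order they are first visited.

Visit Porto
Porto → Sofia
Sofia → Seoul
Seoul → Minsk
Minsk → Paris
Paris → Doha
Doha → Quito
Quito → Lagos
Lagos → Kyoto
Kyoto → Milan
Milan → Tokyo
Tokyo → Hanoi
Hanoi → Bogota
Hanoi → Bern
Bern → Lima
Bern → Delhi
Tokyo → Accra

Porto → Sofia → Seoul → Minsk → Paris → Doha → Quito → Lagos → Kyoto → Milan → Tokyo → Hanoi → Bogota → Bern → Lima → Delhi → Accra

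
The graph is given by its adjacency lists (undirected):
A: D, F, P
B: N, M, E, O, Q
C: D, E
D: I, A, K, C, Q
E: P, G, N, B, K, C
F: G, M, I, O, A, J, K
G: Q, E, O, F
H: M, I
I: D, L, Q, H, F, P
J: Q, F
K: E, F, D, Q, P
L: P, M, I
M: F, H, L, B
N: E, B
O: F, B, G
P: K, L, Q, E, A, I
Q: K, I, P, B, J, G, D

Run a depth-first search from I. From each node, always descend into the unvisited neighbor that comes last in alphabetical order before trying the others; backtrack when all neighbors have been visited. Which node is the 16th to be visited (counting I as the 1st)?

A

Visit I
I → Q
Q → P
P → L
L → M
M → H
M → F
F → O
O → G
G → E
E → N
N → B
E → K
K → D
D → C
D → A
F → J

Visit order: I, Q, P, L, M, H, F, O, G, E, N, B, K, D, C, A, J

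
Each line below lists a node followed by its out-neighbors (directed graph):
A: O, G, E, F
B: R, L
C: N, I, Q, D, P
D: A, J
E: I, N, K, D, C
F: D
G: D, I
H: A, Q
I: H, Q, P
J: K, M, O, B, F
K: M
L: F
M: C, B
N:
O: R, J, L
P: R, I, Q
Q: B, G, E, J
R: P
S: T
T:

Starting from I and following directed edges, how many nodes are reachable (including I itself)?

BFS from I visits: I, Q, P, H, J, G, E, B, R, A, O, M, K, F, D, N, C, L
Reachable nodes: 18 of 20 total.

18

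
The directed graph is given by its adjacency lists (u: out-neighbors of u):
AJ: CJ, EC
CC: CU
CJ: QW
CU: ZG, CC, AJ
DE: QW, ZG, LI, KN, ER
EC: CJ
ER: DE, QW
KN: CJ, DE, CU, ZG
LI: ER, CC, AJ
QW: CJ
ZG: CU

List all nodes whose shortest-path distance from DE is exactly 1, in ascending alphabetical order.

Level 0: DE
Level 1: ER, KN, LI, QW, ZG
Level 2: AJ, CC, CJ, CU
Level 3: EC

ER, KN, LI, QW, ZG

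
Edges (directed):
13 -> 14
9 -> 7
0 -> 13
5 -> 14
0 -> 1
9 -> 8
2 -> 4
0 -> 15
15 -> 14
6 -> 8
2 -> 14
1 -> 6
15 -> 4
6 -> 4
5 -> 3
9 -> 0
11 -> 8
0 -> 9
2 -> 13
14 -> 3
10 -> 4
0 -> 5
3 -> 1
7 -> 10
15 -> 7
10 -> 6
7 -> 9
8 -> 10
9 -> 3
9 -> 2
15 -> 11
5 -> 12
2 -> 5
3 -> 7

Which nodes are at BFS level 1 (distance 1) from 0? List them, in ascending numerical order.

1, 5, 9, 13, 15

Level 0: 0
Level 1: 1, 5, 9, 13, 15
Level 2: 2, 3, 4, 6, 7, 8, 11, 12, 14
Level 3: 10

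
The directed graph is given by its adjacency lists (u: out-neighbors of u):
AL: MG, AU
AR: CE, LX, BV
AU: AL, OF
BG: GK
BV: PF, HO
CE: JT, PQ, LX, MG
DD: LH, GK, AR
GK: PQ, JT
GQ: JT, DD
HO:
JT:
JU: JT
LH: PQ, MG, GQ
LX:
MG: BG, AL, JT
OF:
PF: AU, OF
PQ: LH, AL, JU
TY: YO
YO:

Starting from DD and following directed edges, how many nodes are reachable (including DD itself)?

BFS from DD visits: DD, AR, GK, LH, BV, CE, LX, JT, PQ, GQ, MG, HO, PF, AL, JU, BG, AU, OF
Reachable nodes: 18 of 20 total.

18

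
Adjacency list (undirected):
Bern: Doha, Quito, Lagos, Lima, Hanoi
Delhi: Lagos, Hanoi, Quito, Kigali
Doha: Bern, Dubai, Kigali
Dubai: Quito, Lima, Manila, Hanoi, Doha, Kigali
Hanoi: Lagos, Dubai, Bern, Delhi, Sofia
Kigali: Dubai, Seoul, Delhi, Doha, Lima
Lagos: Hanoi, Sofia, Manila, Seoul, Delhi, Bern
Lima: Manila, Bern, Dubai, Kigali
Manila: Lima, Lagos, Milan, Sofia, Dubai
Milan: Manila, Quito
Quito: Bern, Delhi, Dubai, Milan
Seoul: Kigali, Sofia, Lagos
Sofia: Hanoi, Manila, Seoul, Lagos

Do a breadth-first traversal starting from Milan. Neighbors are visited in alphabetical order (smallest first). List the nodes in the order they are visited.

Milan, Manila, Quito, Dubai, Lagos, Lima, Sofia, Bern, Delhi, Doha, Hanoi, Kigali, Seoul

Visit Milan; enqueue Manila, Quito → queue [Manila, Quito]
Visit Manila; enqueue Dubai, Lagos, Lima, Sofia → queue [Quito, Dubai, Lagos, Lima, Sofia]
Visit Quito; enqueue Bern, Delhi → queue [Dubai, Lagos, Lima, Sofia, Bern, Delhi]
Visit Dubai; enqueue Doha, Hanoi, Kigali → queue [Lagos, Lima, Sofia, Bern, Delhi, Doha, Hanoi, Kigali]
Visit Lagos; enqueue Seoul → queue [Lima, Sofia, Bern, Delhi, Doha, Hanoi, Kigali, Seoul]
Visit Lima → queue [Sofia, Bern, Delhi, Doha, Hanoi, Kigali, Seoul]
Visit Sofia → queue [Bern, Delhi, Doha, Hanoi, Kigali, Seoul]
Visit Bern → queue [Delhi, Doha, Hanoi, Kigali, Seoul]
Visit Delhi → queue [Doha, Hanoi, Kigali, Seoul]
Visit Doha → queue [Hanoi, Kigali, Seoul]
Visit Hanoi → queue [Kigali, Seoul]
Visit Kigali → queue [Seoul]
Visit Seoul → queue []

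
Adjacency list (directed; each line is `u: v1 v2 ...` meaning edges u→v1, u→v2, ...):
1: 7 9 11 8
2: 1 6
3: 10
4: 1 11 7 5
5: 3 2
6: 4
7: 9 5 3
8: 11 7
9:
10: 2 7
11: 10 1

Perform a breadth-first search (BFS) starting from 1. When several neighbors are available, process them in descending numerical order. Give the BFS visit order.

Visit 1; enqueue 11, 9, 8, 7 → queue [11, 9, 8, 7]
Visit 11; enqueue 10 → queue [9, 8, 7, 10]
Visit 9 → queue [8, 7, 10]
Visit 8 → queue [7, 10]
Visit 7; enqueue 5, 3 → queue [10, 5, 3]
Visit 10; enqueue 2 → queue [5, 3, 2]
Visit 5 → queue [3, 2]
Visit 3 → queue [2]
Visit 2; enqueue 6 → queue [6]
Visit 6; enqueue 4 → queue [4]
Visit 4 → queue []

1, 11, 9, 8, 7, 10, 5, 3, 2, 6, 4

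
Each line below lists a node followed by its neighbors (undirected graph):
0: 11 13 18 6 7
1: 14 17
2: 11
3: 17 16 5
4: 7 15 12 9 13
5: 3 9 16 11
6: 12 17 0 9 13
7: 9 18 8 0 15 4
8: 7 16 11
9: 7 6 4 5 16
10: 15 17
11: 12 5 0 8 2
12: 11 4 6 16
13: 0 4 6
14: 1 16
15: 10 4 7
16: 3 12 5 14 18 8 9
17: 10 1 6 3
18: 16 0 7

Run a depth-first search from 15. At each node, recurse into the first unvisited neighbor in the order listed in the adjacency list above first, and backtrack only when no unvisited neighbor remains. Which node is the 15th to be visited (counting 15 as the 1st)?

4

Visit 15
15 → 10
10 → 17
17 → 1
1 → 14
14 → 16
16 → 3
3 → 5
5 → 9
9 → 7
7 → 18
18 → 0
0 → 11
11 → 12
12 → 4
4 → 13
13 → 6
11 → 8
11 → 2

Visit order: 15, 10, 17, 1, 14, 16, 3, 5, 9, 7, 18, 0, 11, 12, 4, 13, 6, 8, 2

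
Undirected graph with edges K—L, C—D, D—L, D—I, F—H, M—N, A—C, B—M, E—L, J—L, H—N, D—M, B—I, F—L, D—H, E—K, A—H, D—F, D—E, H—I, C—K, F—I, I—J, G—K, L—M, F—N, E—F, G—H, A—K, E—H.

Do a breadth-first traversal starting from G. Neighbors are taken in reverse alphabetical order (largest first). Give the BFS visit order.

G → K → H → L → E → C → A → N → I → F → D → M → J → B

Visit G; enqueue K, H → queue [K, H]
Visit K; enqueue L, E, C, A → queue [H, L, E, C, A]
Visit H; enqueue N, I, F, D → queue [L, E, C, A, N, I, F, D]
Visit L; enqueue M, J → queue [E, C, A, N, I, F, D, M, J]
Visit E → queue [C, A, N, I, F, D, M, J]
Visit C → queue [A, N, I, F, D, M, J]
Visit A → queue [N, I, F, D, M, J]
Visit N → queue [I, F, D, M, J]
Visit I; enqueue B → queue [F, D, M, J, B]
Visit F → queue [D, M, J, B]
Visit D → queue [M, J, B]
Visit M → queue [J, B]
Visit J → queue [B]
Visit B → queue []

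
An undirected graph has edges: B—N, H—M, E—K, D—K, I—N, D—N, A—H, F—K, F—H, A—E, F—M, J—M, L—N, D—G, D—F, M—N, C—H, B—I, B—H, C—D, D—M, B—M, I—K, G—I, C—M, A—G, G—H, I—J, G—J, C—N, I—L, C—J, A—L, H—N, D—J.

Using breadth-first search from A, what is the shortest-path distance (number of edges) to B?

2

Level 0: A
Level 1: E, G, H, L
Level 2: B, C, D, F, I, J, K, M, N
B first appears at level 2.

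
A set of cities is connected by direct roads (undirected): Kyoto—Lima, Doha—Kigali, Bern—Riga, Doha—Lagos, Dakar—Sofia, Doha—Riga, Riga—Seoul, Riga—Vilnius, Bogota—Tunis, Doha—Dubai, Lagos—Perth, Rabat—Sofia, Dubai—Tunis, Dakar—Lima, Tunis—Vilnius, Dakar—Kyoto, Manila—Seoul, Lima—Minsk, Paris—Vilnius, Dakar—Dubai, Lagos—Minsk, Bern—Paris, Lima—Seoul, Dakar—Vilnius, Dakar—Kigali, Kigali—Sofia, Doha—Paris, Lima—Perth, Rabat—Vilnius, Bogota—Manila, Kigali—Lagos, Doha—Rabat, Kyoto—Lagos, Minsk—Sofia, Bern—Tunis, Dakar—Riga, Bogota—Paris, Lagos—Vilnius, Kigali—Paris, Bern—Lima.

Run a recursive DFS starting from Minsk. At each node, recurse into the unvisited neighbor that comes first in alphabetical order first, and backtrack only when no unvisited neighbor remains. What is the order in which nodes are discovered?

Minsk Lagos Doha Dubai Dakar Kigali Paris Bern Lima Kyoto Perth Seoul Manila Bogota Tunis Vilnius Rabat Sofia Riga

Visit Minsk
Minsk → Lagos
Lagos → Doha
Doha → Dubai
Dubai → Dakar
Dakar → Kigali
Kigali → Paris
Paris → Bern
Bern → Lima
Lima → Kyoto
Lima → Perth
Lima → Seoul
Seoul → Manila
Manila → Bogota
Bogota → Tunis
Tunis → Vilnius
Vilnius → Rabat
Rabat → Sofia
Vilnius → Riga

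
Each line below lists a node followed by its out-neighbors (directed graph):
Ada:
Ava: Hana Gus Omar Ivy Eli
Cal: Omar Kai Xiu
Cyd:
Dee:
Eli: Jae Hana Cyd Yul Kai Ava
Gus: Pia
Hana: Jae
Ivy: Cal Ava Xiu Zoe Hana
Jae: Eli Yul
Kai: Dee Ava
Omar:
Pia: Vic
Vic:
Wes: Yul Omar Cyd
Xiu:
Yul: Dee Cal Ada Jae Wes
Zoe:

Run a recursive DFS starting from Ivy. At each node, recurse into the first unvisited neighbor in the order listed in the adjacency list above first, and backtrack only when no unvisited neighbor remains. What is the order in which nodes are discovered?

Ivy, Cal, Omar, Kai, Dee, Ava, Hana, Jae, Eli, Cyd, Yul, Ada, Wes, Gus, Pia, Vic, Xiu, Zoe

Visit Ivy
Ivy → Cal
Cal → Omar
Cal → Kai
Kai → Dee
Kai → Ava
Ava → Hana
Hana → Jae
Jae → Eli
Eli → Cyd
Eli → Yul
Yul → Ada
Yul → Wes
Ava → Gus
Gus → Pia
Pia → Vic
Cal → Xiu
Ivy → Zoe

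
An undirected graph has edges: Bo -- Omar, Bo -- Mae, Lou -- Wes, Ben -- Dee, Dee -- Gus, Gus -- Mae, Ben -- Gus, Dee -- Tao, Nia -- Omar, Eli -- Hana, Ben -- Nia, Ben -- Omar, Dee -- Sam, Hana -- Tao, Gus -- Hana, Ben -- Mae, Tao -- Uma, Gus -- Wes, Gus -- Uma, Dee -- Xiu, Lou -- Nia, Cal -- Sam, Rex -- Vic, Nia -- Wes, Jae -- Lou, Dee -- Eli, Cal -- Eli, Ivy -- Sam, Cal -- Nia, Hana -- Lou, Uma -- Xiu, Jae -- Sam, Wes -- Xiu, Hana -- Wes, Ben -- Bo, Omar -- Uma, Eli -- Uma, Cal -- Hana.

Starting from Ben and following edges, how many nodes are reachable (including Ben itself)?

18

BFS from Ben visits: Ben, Omar, Nia, Mae, Gus, Dee, Bo, Uma, Wes, Lou, Cal, Hana, Xiu, Tao, Sam, Eli, Jae, Ivy
Reachable nodes: 18 of 20 total.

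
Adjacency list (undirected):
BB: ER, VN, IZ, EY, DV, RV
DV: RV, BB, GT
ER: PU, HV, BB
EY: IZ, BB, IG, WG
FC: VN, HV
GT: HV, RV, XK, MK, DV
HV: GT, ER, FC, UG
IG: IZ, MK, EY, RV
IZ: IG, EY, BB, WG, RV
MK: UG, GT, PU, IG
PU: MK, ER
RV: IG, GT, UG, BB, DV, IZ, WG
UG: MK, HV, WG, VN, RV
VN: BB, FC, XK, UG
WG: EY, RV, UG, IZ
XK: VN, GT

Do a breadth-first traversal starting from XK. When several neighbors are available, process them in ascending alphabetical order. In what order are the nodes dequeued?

XK → GT → VN → DV → HV → MK → RV → BB → FC → UG → ER → IG → PU → IZ → WG → EY

Visit XK; enqueue GT, VN → queue [GT, VN]
Visit GT; enqueue DV, HV, MK, RV → queue [VN, DV, HV, MK, RV]
Visit VN; enqueue BB, FC, UG → queue [DV, HV, MK, RV, BB, FC, UG]
Visit DV → queue [HV, MK, RV, BB, FC, UG]
Visit HV; enqueue ER → queue [MK, RV, BB, FC, UG, ER]
Visit MK; enqueue IG, PU → queue [RV, BB, FC, UG, ER, IG, PU]
Visit RV; enqueue IZ, WG → queue [BB, FC, UG, ER, IG, PU, IZ, WG]
Visit BB; enqueue EY → queue [FC, UG, ER, IG, PU, IZ, WG, EY]
Visit FC → queue [UG, ER, IG, PU, IZ, WG, EY]
Visit UG → queue [ER, IG, PU, IZ, WG, EY]
Visit ER → queue [IG, PU, IZ, WG, EY]
Visit IG → queue [PU, IZ, WG, EY]
Visit PU → queue [IZ, WG, EY]
Visit IZ → queue [WG, EY]
Visit WG → queue [EY]
Visit EY → queue []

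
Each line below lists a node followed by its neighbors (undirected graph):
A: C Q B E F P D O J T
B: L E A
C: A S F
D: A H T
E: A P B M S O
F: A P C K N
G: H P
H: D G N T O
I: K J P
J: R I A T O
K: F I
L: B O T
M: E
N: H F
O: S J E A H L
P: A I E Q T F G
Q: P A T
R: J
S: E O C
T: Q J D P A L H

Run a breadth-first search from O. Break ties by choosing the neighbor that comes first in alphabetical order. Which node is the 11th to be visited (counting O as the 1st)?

F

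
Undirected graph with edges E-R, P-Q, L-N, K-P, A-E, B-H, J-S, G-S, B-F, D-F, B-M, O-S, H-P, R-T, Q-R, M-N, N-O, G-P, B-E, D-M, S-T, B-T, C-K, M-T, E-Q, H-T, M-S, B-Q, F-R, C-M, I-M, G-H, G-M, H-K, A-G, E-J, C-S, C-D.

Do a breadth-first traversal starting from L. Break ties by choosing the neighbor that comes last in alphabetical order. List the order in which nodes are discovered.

L, N, O, M, S, T, I, G, D, C, B, J, R, H, P, A, F, K, Q, E

Visit L; enqueue N → queue [N]
Visit N; enqueue O, M → queue [O, M]
Visit O; enqueue S → queue [M, S]
Visit M; enqueue T, I, G, D, C, B → queue [S, T, I, G, D, C, B]
Visit S; enqueue J → queue [T, I, G, D, C, B, J]
Visit T; enqueue R, H → queue [I, G, D, C, B, J, R, H]
Visit I → queue [G, D, C, B, J, R, H]
Visit G; enqueue P, A → queue [D, C, B, J, R, H, P, A]
Visit D; enqueue F → queue [C, B, J, R, H, P, A, F]
Visit C; enqueue K → queue [B, J, R, H, P, A, F, K]
Visit B; enqueue Q, E → queue [J, R, H, P, A, F, K, Q, E]
Visit J → queue [R, H, P, A, F, K, Q, E]
Visit R → queue [H, P, A, F, K, Q, E]
Visit H → queue [P, A, F, K, Q, E]
Visit P → queue [A, F, K, Q, E]
Visit A → queue [F, K, Q, E]
Visit F → queue [K, Q, E]
Visit K → queue [Q, E]
Visit Q → queue [E]
Visit E → queue []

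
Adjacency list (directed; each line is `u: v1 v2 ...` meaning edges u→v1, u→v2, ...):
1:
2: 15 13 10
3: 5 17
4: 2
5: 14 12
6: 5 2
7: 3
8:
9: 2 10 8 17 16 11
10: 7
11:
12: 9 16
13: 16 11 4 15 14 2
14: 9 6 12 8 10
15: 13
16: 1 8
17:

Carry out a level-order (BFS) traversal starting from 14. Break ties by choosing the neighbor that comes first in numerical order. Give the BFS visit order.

Visit 14; enqueue 6, 8, 9, 10, 12 → queue [6, 8, 9, 10, 12]
Visit 6; enqueue 2, 5 → queue [8, 9, 10, 12, 2, 5]
Visit 8 → queue [9, 10, 12, 2, 5]
Visit 9; enqueue 11, 16, 17 → queue [10, 12, 2, 5, 11, 16, 17]
Visit 10; enqueue 7 → queue [12, 2, 5, 11, 16, 17, 7]
Visit 12 → queue [2, 5, 11, 16, 17, 7]
Visit 2; enqueue 13, 15 → queue [5, 11, 16, 17, 7, 13, 15]
Visit 5 → queue [11, 16, 17, 7, 13, 15]
Visit 11 → queue [16, 17, 7, 13, 15]
Visit 16; enqueue 1 → queue [17, 7, 13, 15, 1]
Visit 17 → queue [7, 13, 15, 1]
Visit 7; enqueue 3 → queue [13, 15, 1, 3]
Visit 13; enqueue 4 → queue [15, 1, 3, 4]
Visit 15 → queue [1, 3, 4]
Visit 1 → queue [3, 4]
Visit 3 → queue [4]
Visit 4 → queue []

14, 6, 8, 9, 10, 12, 2, 5, 11, 16, 17, 7, 13, 15, 1, 3, 4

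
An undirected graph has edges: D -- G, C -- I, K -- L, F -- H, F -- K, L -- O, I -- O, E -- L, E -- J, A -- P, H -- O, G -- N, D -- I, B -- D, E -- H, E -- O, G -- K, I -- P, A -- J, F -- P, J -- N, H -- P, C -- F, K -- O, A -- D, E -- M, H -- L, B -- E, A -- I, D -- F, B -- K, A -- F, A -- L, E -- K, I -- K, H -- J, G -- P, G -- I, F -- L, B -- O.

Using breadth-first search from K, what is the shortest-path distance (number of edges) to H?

2

Level 0: K
Level 1: B, E, F, G, I, L, O
Level 2: A, C, D, H, J, M, N, P
H first appears at level 2.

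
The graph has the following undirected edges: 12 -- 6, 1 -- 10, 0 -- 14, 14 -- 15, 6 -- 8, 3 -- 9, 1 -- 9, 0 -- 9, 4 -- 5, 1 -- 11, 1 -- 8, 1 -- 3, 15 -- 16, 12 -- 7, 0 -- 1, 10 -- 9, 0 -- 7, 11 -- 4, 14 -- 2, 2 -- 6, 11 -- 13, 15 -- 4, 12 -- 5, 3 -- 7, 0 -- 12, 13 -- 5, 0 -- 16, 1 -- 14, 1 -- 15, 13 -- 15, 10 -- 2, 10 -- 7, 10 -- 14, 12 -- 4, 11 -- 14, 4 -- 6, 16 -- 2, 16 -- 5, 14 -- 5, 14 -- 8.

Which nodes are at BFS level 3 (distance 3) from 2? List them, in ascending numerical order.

3, 13

Level 0: 2
Level 1: 6, 10, 14, 16
Level 2: 0, 1, 4, 5, 7, 8, 9, 11, 12, 15
Level 3: 3, 13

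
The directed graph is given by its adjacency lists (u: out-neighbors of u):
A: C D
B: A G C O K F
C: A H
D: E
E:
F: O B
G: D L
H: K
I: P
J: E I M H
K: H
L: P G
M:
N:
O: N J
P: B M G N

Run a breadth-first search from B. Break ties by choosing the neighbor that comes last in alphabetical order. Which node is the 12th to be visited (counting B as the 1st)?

Visit B; enqueue O, K, G, F, C, A → queue [O, K, G, F, C, A]
Visit O; enqueue N, J → queue [K, G, F, C, A, N, J]
Visit K; enqueue H → queue [G, F, C, A, N, J, H]
Visit G; enqueue L, D → queue [F, C, A, N, J, H, L, D]
Visit F → queue [C, A, N, J, H, L, D]
Visit C → queue [A, N, J, H, L, D]
Visit A → queue [N, J, H, L, D]
Visit N → queue [J, H, L, D]
Visit J; enqueue M, I, E → queue [H, L, D, M, I, E]
Visit H → queue [L, D, M, I, E]
Visit L; enqueue P → queue [D, M, I, E, P]
Visit D → queue [M, I, E, P]
Visit M → queue [I, E, P]
Visit I → queue [E, P]
Visit E → queue [P]
Visit P → queue []

Visit order: B, O, K, G, F, C, A, N, J, H, L, D, M, I, E, P

D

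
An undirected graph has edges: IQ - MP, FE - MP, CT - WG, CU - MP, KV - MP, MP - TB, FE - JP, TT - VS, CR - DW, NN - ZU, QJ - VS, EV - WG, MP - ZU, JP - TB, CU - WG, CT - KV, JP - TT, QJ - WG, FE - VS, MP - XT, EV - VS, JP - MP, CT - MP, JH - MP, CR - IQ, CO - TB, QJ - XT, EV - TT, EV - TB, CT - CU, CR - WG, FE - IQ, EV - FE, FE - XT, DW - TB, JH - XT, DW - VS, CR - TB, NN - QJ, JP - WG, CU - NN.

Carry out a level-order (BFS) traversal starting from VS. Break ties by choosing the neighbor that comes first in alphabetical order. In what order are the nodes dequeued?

VS -> DW -> EV -> FE -> QJ -> TT -> CR -> TB -> WG -> IQ -> JP -> MP -> XT -> NN -> CO -> CT -> CU -> JH -> KV -> ZU

Visit VS; enqueue DW, EV, FE, QJ, TT → queue [DW, EV, FE, QJ, TT]
Visit DW; enqueue CR, TB → queue [EV, FE, QJ, TT, CR, TB]
Visit EV; enqueue WG → queue [FE, QJ, TT, CR, TB, WG]
Visit FE; enqueue IQ, JP, MP, XT → queue [QJ, TT, CR, TB, WG, IQ, JP, MP, XT]
Visit QJ; enqueue NN → queue [TT, CR, TB, WG, IQ, JP, MP, XT, NN]
Visit TT → queue [CR, TB, WG, IQ, JP, MP, XT, NN]
Visit CR → queue [TB, WG, IQ, JP, MP, XT, NN]
Visit TB; enqueue CO → queue [WG, IQ, JP, MP, XT, NN, CO]
Visit WG; enqueue CT, CU → queue [IQ, JP, MP, XT, NN, CO, CT, CU]
Visit IQ → queue [JP, MP, XT, NN, CO, CT, CU]
Visit JP → queue [MP, XT, NN, CO, CT, CU]
Visit MP; enqueue JH, KV, ZU → queue [XT, NN, CO, CT, CU, JH, KV, ZU]
Visit XT → queue [NN, CO, CT, CU, JH, KV, ZU]
Visit NN → queue [CO, CT, CU, JH, KV, ZU]
Visit CO → queue [CT, CU, JH, KV, ZU]
Visit CT → queue [CU, JH, KV, ZU]
Visit CU → queue [JH, KV, ZU]
Visit JH → queue [KV, ZU]
Visit KV → queue [ZU]
Visit ZU → queue []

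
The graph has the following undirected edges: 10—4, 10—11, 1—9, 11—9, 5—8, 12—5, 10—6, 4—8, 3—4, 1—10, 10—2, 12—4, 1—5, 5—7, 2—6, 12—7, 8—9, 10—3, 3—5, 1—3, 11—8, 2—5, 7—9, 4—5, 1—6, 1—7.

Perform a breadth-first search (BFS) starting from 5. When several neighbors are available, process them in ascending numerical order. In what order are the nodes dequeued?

5 → 1 → 2 → 3 → 4 → 7 → 8 → 12 → 6 → 9 → 10 → 11

Visit 5; enqueue 1, 2, 3, 4, 7, 8, 12 → queue [1, 2, 3, 4, 7, 8, 12]
Visit 1; enqueue 6, 9, 10 → queue [2, 3, 4, 7, 8, 12, 6, 9, 10]
Visit 2 → queue [3, 4, 7, 8, 12, 6, 9, 10]
Visit 3 → queue [4, 7, 8, 12, 6, 9, 10]
Visit 4 → queue [7, 8, 12, 6, 9, 10]
Visit 7 → queue [8, 12, 6, 9, 10]
Visit 8; enqueue 11 → queue [12, 6, 9, 10, 11]
Visit 12 → queue [6, 9, 10, 11]
Visit 6 → queue [9, 10, 11]
Visit 9 → queue [10, 11]
Visit 10 → queue [11]
Visit 11 → queue []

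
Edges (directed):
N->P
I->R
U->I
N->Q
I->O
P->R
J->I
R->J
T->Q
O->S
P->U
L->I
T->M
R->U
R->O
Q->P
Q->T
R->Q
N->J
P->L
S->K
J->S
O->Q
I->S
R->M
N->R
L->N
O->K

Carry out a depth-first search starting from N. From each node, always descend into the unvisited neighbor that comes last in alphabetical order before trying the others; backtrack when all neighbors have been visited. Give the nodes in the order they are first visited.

N → R → U → I → S → K → O → Q → T → M → P → L → J

Visit N
N → R
R → U
U → I
I → S
S → K
I → O
O → Q
Q → T
T → M
Q → P
P → L
R → J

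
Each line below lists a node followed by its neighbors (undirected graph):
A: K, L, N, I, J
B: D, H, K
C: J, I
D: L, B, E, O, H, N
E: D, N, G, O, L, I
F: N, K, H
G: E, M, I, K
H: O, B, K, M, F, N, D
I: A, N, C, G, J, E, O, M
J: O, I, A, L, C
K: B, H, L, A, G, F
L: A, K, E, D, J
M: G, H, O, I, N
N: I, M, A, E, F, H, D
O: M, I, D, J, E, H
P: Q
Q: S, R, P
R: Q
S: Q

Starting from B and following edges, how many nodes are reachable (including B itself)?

15

BFS from B visits: B, D, H, K, L, E, O, N, M, F, A, G, J, I, C
Reachable nodes: 15 of 19 total.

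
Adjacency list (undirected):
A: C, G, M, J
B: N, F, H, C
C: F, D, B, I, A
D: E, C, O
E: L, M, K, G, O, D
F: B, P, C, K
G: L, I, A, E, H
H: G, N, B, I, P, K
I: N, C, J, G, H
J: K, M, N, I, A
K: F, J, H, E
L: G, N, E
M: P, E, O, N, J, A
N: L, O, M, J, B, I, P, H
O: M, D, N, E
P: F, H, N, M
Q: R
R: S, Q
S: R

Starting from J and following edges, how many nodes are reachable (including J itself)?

16

BFS from J visits: J, A, I, K, M, N, C, G, H, E, F, O, P, B, L, D
Reachable nodes: 16 of 19 total.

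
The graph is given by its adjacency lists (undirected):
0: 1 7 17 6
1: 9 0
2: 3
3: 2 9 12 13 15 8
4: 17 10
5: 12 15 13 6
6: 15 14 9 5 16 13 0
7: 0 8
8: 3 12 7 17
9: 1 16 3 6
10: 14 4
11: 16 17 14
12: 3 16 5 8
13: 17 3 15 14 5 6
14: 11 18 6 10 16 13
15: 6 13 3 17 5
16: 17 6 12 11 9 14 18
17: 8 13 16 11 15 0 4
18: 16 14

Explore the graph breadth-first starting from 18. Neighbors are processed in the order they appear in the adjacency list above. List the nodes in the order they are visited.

Visit 18; enqueue 16, 14 → queue [16, 14]
Visit 16; enqueue 17, 6, 12, 11, 9 → queue [14, 17, 6, 12, 11, 9]
Visit 14; enqueue 10, 13 → queue [17, 6, 12, 11, 9, 10, 13]
Visit 17; enqueue 8, 15, 0, 4 → queue [6, 12, 11, 9, 10, 13, 8, 15, 0, 4]
Visit 6; enqueue 5 → queue [12, 11, 9, 10, 13, 8, 15, 0, 4, 5]
Visit 12; enqueue 3 → queue [11, 9, 10, 13, 8, 15, 0, 4, 5, 3]
Visit 11 → queue [9, 10, 13, 8, 15, 0, 4, 5, 3]
Visit 9; enqueue 1 → queue [10, 13, 8, 15, 0, 4, 5, 3, 1]
Visit 10 → queue [13, 8, 15, 0, 4, 5, 3, 1]
Visit 13 → queue [8, 15, 0, 4, 5, 3, 1]
Visit 8; enqueue 7 → queue [15, 0, 4, 5, 3, 1, 7]
Visit 15 → queue [0, 4, 5, 3, 1, 7]
Visit 0 → queue [4, 5, 3, 1, 7]
Visit 4 → queue [5, 3, 1, 7]
Visit 5 → queue [3, 1, 7]
Visit 3; enqueue 2 → queue [1, 7, 2]
Visit 1 → queue [7, 2]
Visit 7 → queue [2]
Visit 2 → queue []

18, 16, 14, 17, 6, 12, 11, 9, 10, 13, 8, 15, 0, 4, 5, 3, 1, 7, 2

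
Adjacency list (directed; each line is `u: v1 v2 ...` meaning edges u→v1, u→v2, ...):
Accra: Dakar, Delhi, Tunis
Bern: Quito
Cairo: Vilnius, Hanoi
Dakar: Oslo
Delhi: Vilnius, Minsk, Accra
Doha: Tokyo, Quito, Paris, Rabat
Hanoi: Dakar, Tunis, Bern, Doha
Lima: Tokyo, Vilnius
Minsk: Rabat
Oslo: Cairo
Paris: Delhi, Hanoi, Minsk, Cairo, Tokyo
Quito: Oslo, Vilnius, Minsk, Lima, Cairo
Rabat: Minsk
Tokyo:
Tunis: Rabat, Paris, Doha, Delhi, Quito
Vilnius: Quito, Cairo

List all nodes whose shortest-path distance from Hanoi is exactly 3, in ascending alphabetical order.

Level 0: Hanoi
Level 1: Bern, Dakar, Doha, Tunis
Level 2: Delhi, Oslo, Paris, Quito, Rabat, Tokyo
Level 3: Accra, Cairo, Lima, Minsk, Vilnius

Accra, Cairo, Lima, Minsk, Vilnius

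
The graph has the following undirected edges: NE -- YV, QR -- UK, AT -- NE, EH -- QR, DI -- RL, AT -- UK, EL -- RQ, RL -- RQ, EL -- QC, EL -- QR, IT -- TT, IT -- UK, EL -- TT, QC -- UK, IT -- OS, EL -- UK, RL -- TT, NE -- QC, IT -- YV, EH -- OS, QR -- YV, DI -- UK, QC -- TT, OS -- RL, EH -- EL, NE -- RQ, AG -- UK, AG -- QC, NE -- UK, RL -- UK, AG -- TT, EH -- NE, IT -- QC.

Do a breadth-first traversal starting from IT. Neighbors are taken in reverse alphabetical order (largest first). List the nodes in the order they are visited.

Visit IT; enqueue YV, UK, TT, QC, OS → queue [YV, UK, TT, QC, OS]
Visit YV; enqueue QR, NE → queue [UK, TT, QC, OS, QR, NE]
Visit UK; enqueue RL, EL, DI, AT, AG → queue [TT, QC, OS, QR, NE, RL, EL, DI, AT, AG]
Visit TT → queue [QC, OS, QR, NE, RL, EL, DI, AT, AG]
Visit QC → queue [OS, QR, NE, RL, EL, DI, AT, AG]
Visit OS; enqueue EH → queue [QR, NE, RL, EL, DI, AT, AG, EH]
Visit QR → queue [NE, RL, EL, DI, AT, AG, EH]
Visit NE; enqueue RQ → queue [RL, EL, DI, AT, AG, EH, RQ]
Visit RL → queue [EL, DI, AT, AG, EH, RQ]
Visit EL → queue [DI, AT, AG, EH, RQ]
Visit DI → queue [AT, AG, EH, RQ]
Visit AT → queue [AG, EH, RQ]
Visit AG → queue [EH, RQ]
Visit EH → queue [RQ]
Visit RQ → queue []

IT → YV → UK → TT → QC → OS → QR → NE → RL → EL → DI → AT → AG → EH → RQ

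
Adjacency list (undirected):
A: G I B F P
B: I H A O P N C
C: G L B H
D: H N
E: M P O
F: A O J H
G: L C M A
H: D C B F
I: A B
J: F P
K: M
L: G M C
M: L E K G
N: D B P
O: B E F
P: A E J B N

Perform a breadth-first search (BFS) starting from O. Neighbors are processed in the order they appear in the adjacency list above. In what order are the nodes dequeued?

O -> B -> E -> F -> I -> H -> A -> P -> N -> C -> M -> J -> D -> G -> L -> K

Visit O; enqueue B, E, F → queue [B, E, F]
Visit B; enqueue I, H, A, P, N, C → queue [E, F, I, H, A, P, N, C]
Visit E; enqueue M → queue [F, I, H, A, P, N, C, M]
Visit F; enqueue J → queue [I, H, A, P, N, C, M, J]
Visit I → queue [H, A, P, N, C, M, J]
Visit H; enqueue D → queue [A, P, N, C, M, J, D]
Visit A; enqueue G → queue [P, N, C, M, J, D, G]
Visit P → queue [N, C, M, J, D, G]
Visit N → queue [C, M, J, D, G]
Visit C; enqueue L → queue [M, J, D, G, L]
Visit M; enqueue K → queue [J, D, G, L, K]
Visit J → queue [D, G, L, K]
Visit D → queue [G, L, K]
Visit G → queue [L, K]
Visit L → queue [K]
Visit K → queue []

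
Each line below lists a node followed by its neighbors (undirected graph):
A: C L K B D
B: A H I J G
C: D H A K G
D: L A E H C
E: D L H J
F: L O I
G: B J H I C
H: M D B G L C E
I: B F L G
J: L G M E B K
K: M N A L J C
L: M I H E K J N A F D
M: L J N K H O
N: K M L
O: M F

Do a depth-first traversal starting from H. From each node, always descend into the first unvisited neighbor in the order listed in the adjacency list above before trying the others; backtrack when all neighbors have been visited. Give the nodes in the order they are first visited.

H, M, L, I, B, A, C, D, E, J, G, K, N, F, O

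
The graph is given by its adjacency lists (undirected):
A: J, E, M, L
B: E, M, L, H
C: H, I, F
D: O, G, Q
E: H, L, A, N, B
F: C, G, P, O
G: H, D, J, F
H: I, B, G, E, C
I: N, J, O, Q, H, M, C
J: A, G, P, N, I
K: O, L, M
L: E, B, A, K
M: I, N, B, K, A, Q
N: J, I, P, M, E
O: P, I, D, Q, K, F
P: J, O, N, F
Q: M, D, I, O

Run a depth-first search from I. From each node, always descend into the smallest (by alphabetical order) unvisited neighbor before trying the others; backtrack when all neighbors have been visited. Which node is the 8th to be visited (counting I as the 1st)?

Visit I
I → C
C → F
F → G
G → D
D → O
O → K
K → L
L → A
A → E
E → B
B → H
B → M
M → N
N → J
J → P
M → Q

Visit order: I, C, F, G, D, O, K, L, A, E, B, H, M, N, J, P, Q

L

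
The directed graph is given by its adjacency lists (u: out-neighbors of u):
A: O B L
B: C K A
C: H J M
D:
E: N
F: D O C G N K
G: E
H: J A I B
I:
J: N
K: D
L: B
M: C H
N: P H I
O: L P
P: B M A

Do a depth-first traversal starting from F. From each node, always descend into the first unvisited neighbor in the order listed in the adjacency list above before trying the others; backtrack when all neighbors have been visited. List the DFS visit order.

Visit F
F → D
F → O
O → L
L → B
B → C
C → H
H → J
J → N
N → P
P → M
P → A
N → I
B → K
F → G
G → E

F, D, O, L, B, C, H, J, N, P, M, A, I, K, G, E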